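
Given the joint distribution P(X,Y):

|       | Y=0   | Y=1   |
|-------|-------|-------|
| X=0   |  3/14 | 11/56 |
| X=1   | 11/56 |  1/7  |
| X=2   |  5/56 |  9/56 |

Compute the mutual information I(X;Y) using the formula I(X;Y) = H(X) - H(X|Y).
0.0216 bits

I(X;Y) = H(X) - H(X|Y)

Marginal of X (row sums):
  P(X=0) = 3/14 + 11/56 = 23/56
  P(X=1) = 11/56 + 1/7 = 19/56
  P(X=2) = 5/56 + 9/56 = 1/4
H(X) = -[(23/56)·log₂(23/56) + (19/56)·log₂(19/56) + (1/4)·log₂(1/4)]
  = 0.52727 + 0.52909 + 0.50000 = 1.55636 bits

Marginal of Y (column sums):
  P(Y=0) = 3/14 + 11/56 + 5/56 = 1/2
  P(Y=1) = 11/56 + 1/7 + 9/56 = 1/2
H(X|Y) = Σ_y P(y)·H(X|Y=y):
  Y=0: P(Y=0) = 1/2, P(X|Y=0) = (3/7, 11/28, 5/28) → H(X|Y=0) = 1.49725
  Y=1: P(Y=1) = 1/2, P(X|Y=1) = (11/28, 2/7, 9/28) → H(X|Y=1) = 1.57225
H(X|Y) = (1/2)·1.49725 + (1/2)·1.57225 = 1.53475 bits

I(X;Y) = H(X) - H(X|Y) = 1.55636 - 1.53475 = 0.0216 bits

Cross-check via I(X;Y) = H(X) + H(Y) - H(X,Y): computing H(Y) from the column sums and H(X,Y) from the 6 cells in the same way gives H(Y) = 1.00000 bits and H(X,Y) = 2.53475 bits, so
I(X;Y) = 1.55636 + 1.00000 - 2.53475 = 0.0216 bits ✓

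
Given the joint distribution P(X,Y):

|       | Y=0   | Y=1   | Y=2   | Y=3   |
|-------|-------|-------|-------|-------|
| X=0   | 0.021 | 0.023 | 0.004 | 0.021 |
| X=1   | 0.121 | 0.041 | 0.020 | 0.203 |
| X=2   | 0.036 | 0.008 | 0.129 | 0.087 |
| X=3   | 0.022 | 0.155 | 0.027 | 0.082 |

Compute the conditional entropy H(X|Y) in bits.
1.4944 bits

H(X|Y) = H(X,Y) - H(Y)

H(X,Y) = -Σ_{x,y} P(x,y) log₂ P(x,y). Per-cell terms -P(x,y)·log₂P(x,y):
  X=0: 0.1170, 0.1252, 0.0319, 0.1170
  X=1: 0.3687, 0.1889, 0.1129, 0.4670
  X=2: 0.1727, 0.0557, 0.3811, 0.3065
  X=3: 0.1211, 0.4169, 0.1407, 0.2959
Sum of the 16 terms: H(X,Y) = 3.4192 bits

Marginal of Y (column sums):
  P(Y=0) = 0.021 + 0.121 + 0.036 + 0.022 = 0.200
  P(Y=1) = 0.023 + 0.041 + 0.008 + 0.155 = 0.227
  P(Y=2) = 0.004 + 0.020 + 0.129 + 0.027 = 0.180
  P(Y=3) = 0.021 + 0.203 + 0.087 + 0.082 = 0.393
H(Y) = -[0.200·log₂(0.200) + 0.227·log₂(0.227) + 0.180·log₂(0.180) + 0.393·log₂(0.393)]
  = 0.4644 + 0.4856 + 0.4453 + 0.5295 = 1.9248 bits

H(X|Y) = H(X,Y) - H(Y) = 3.4192 - 1.9248 = 1.4944 bits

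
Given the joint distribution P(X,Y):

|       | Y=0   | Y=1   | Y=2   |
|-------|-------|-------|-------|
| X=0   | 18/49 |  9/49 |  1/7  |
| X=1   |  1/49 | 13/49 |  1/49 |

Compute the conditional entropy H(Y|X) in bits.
1.2292 bits

H(Y|X) = H(X,Y) - H(X)

H(X,Y) = -Σ_{x,y} P(x,y) log₂ P(x,y). Per-cell terms -P(x,y)·log₂P(x,y):
  X=0: 0.530737, 0.449042, 0.401051
  X=1: 0.114586, 0.507868, 0.114586
Sum of the 6 terms: H(X,Y) = 2.11787 bits

Marginal of X (row sums):
  P(X=0) = 18/49 + 9/49 + 1/7 = 34/49
  P(X=1) = 1/49 + 13/49 + 1/49 = 15/49
H(X) = -[(34/49)·log₂(34/49) + (15/49)·log₂(15/49)]
  = 0.365845 + 0.522802 = 0.88865 bits

H(Y|X) = H(X,Y) - H(X) = 2.11787 - 0.88865 = 1.2292 bits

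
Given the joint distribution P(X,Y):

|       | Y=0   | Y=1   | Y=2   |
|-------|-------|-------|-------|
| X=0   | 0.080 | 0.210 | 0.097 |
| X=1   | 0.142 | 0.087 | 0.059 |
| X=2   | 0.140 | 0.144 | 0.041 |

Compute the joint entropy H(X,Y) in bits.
3.0267 bits

H(X,Y) = -Σ_{x,y} P(x,y) log₂ P(x,y). Per-cell terms -P(x,y)·log₂P(x,y):
  X=0: 0.2915, 0.4728, 0.3265
  X=1: 0.3999, 0.3065, 0.2409
  X=2: 0.3971, 0.4026, 0.1889
Sum of the 9 terms: H(X,Y) = 3.0267 bits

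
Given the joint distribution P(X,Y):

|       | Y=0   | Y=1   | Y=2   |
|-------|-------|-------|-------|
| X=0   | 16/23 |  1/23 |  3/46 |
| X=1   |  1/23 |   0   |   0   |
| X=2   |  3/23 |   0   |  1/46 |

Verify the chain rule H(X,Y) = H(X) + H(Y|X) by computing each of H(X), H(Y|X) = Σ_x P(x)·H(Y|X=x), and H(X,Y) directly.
H(X) = 0.8627 bits, H(Y|X) = 0.6551 bits, H(X,Y) = 1.5178 bits

Marginal of X (row sums):
  P(X=0) = 16/23 + 1/23 + 3/46 = 37/46
  P(X=1) = 1/23 + 0 + 0 = 1/23
  P(X=2) = 3/23 + 0 + 1/46 = 7/46
H(X) = -[(37/46)·log₂(37/46) + (1/23)·log₂(1/23) + (7/46)·log₂(7/46)]
  = 0.25265 + 0.19668 + 0.41334 = 0.8627 bits

H(Y|X) = Σ_x P(x)·H(Y|X=x):
  X=0: P(X=0) = 37/46, P(Y|X=0) = (32/37, 2/37, 3/37) → H(Y|X=0) = 0.70256
  X=1: P(X=1) = 1/23, P(Y|X=1) = (1, 0, 0) → H(Y|X=1) = 0.00000
  X=2: P(X=2) = 7/46, P(Y|X=2) = (6/7, 0, 1/7) → H(Y|X=2) = 0.59167
H(Y|X) = (37/46)·0.70256 + (1/23)·0.00000 + (7/46)·0.59167 = 0.6551 bits

H(X,Y) = -Σ_{x,y} P(x,y) log₂ P(x,y). Per-cell terms -P(x,y)·log₂P(x,y):
  X=0: 0.36422, 0.19668, 0.25687
  X=1: 0.19668, 0.00000, 0.00000
  X=2: 0.38330, 0.00000, 0.12008
  (cells with P = 0 contribute 0)
Sum of the 9 terms: H(X,Y) = 1.5178 bits

Chain rule check:
  H(X) + H(Y|X) = 0.8627 + 0.6551 = 1.5178 bits
  H(X,Y) = 1.5178 bits
✓ Chain rule verified.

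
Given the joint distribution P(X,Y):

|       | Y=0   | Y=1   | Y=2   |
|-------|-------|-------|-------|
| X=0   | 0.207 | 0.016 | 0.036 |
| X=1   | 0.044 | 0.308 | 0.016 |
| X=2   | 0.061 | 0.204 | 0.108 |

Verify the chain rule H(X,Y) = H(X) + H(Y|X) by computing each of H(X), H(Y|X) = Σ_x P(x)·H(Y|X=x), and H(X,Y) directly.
H(X) = 1.5662 bits, H(Y|X) = 1.0500 bits, H(X,Y) = 2.6163 bits

Marginal of X (row sums):
  P(X=0) = 0.207 + 0.016 + 0.036 = 0.259
  P(X=1) = 0.044 + 0.308 + 0.016 = 0.368
  P(X=2) = 0.061 + 0.204 + 0.108 = 0.373
H(X) = -[0.259·log₂(0.259) + 0.368·log₂(0.368) + 0.373·log₂(0.373)]
  = 0.50478 + 0.53074 + 0.53069 = 1.5662 bits

H(Y|X) = Σ_x P(x)·H(Y|X=x):
  X=0: P(X=0) = 0.259, P(Y|X=0) = (207/259, 16/259, 36/259) → H(Y|X=0) = 0.90226
  X=1: P(X=1) = 0.368, P(Y|X=1) = (11/92, 77/92, 1/23) → H(Y|X=1) = 0.77795
  X=2: P(X=2) = 0.373, P(Y|X=2) = (61/373, 204/373, 108/373) → H(Y|X=2) = 1.42111
H(Y|X) = 0.259·0.90226 + 0.368·0.77795 + 0.373·1.42111 = 1.0500 bits

H(X,Y) = -Σ_{x,y} P(x,y) log₂ P(x,y). Per-cell terms -P(x,y)·log₂P(x,y):
  X=0: 0.47037, 0.09545, 0.17265
  X=1: 0.19828, 0.52329, 0.09545
  X=2: 0.24614, 0.46785, 0.34678
Sum of the 9 terms: H(X,Y) = 2.6163 bits

Chain rule check:
  H(X) + H(Y|X) = 1.5662 + 1.0500 = 2.6162 bits
  H(X,Y) = 2.6163 bits
✓ Chain rule verified (Δ = 0.0001 is 4-dp rounding noise: each of the three values was rounded independently).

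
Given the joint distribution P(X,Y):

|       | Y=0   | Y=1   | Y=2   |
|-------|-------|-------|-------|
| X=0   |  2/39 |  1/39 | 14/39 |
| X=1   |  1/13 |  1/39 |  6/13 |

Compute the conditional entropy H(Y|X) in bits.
0.8328 bits

H(Y|X) = H(X,Y) - H(X)

H(X,Y) = -Σ_{x,y} P(x,y) log₂ P(x,y). Per-cell terms -P(x,y)·log₂P(x,y):
  X=0: 0.21976, 0.13552, 0.53058
  X=1: 0.28465, 0.13552, 0.51484
Sum of the 6 terms: H(X,Y) = 1.8209 bits

Marginal of X (row sums):
  P(X=0) = 2/39 + 1/39 + 14/39 = 17/39
  P(X=1) = 1/13 + 1/39 + 6/13 = 22/39
H(X) = -[(17/39)·log₂(17/39) + (22/39)·log₂(22/39)]
  = 0.52218 + 0.46593 = 0.9881 bits

H(Y|X) = H(X,Y) - H(X) = 1.8209 - 0.9881 = 0.8328 bits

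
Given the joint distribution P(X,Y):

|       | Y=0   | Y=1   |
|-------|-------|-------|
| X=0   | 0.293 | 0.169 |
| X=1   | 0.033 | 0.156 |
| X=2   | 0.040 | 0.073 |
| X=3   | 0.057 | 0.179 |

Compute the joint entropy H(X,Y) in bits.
2.6742 bits

H(X,Y) = -Σ_{x,y} P(x,y) log₂ P(x,y). Per-cell terms -P(x,y)·log₂P(x,y):
  X=0: 0.5189, 0.4335
  X=1: 0.1624, 0.4181
  X=2: 0.1858, 0.2756
  X=3: 0.2356, 0.4443
Sum of the 8 terms: H(X,Y) = 2.6742 bits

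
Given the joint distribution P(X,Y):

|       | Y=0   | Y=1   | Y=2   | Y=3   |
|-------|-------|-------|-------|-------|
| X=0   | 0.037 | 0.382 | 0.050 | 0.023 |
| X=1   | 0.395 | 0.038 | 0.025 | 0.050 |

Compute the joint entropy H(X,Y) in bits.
2.1054 bits

H(X,Y) = -Σ_{x,y} P(x,y) log₂ P(x,y). Per-cell terms -P(x,y)·log₂P(x,y):
  X=0: 0.1760, 0.5304, 0.2161, 0.1252
  X=1: 0.5293, 0.1793, 0.1330, 0.2161
Sum of the 8 terms: H(X,Y) = 2.1054 bits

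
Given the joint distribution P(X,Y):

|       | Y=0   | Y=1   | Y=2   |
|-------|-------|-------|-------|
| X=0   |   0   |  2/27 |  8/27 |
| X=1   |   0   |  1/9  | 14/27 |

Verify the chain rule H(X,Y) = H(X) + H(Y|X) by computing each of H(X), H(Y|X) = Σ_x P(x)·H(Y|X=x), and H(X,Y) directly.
H(X) = 0.9510 bits, H(Y|X) = 0.6907 bits, H(X,Y) = 1.6416 bits

Marginal of X (row sums):
  P(X=0) = 0 + 2/27 + 8/27 = 10/27
  P(X=1) = 0 + 1/9 + 14/27 = 17/27
H(X) = -[(10/27)·log₂(10/27) + (17/27)·log₂(17/27)]
  = 0.53073 + 0.42023 = 0.9510 bits

H(Y|X) = Σ_x P(x)·H(Y|X=x):
  X=0: P(X=0) = 10/27, P(Y|X=0) = (0, 1/5, 4/5) → H(Y|X=0) = 0.72193
  X=1: P(X=1) = 17/27, P(Y|X=1) = (0, 3/17, 14/17) → H(Y|X=1) = 0.67229
H(Y|X) = (10/27)·0.72193 + (17/27)·0.67229 = 0.6907 bits

H(X,Y) = -Σ_{x,y} P(x,y) log₂ P(x,y). Per-cell terms -P(x,y)·log₂P(x,y):
  X=0: 0.00000, 0.27814, 0.51997
  X=1: 0.00000, 0.35221, 0.49131
  (cells with P = 0 contribute 0)
Sum of the 6 terms: H(X,Y) = 1.6416 bits

Chain rule check:
  H(X) + H(Y|X) = 0.9510 + 0.6907 = 1.6417 bits
  H(X,Y) = 1.6416 bits
✓ Chain rule verified (Δ = 0.0001 is 4-dp rounding noise: each of the three values was rounded independently).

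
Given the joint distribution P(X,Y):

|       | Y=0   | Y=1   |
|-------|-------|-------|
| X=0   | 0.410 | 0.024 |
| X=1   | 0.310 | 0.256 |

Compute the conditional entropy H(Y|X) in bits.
0.6962 bits

H(Y|X) = H(X,Y) - H(X)

H(X,Y) = -Σ_{x,y} P(x,y) log₂ P(x,y). Per-cell terms -P(x,y)·log₂P(x,y):
  X=0: 0.527385, 0.129140
  X=1: 0.523795, 0.503241
Sum of the 4 terms: H(X,Y) = 1.68356 bits

Marginal of X (row sums):
  P(X=0) = 0.410 + 0.024 = 0.434
  P(X=1) = 0.310 + 0.256 = 0.566
H(X) = -[0.434·log₂(0.434) + 0.566·log₂(0.566)]
  = 0.522637 + 0.464757 = 0.98739 bits

H(Y|X) = H(X,Y) - H(X) = 1.68356 - 0.98739 = 0.6962 bits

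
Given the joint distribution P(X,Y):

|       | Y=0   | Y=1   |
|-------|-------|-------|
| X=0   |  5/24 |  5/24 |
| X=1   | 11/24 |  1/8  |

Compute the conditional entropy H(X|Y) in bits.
0.9155 bits

H(X|Y) = H(X,Y) - H(Y)

H(X,Y) = -Σ_{x,y} P(x,y) log₂ P(x,y). Per-cell terms -P(x,y)·log₂P(x,y):
  X=0: 0.47147, 0.47147
  X=1: 0.51587, 0.37500
Sum of the 4 terms: H(X,Y) = 1.8338 bits

Marginal of Y (column sums):
  P(Y=0) = 5/24 + 11/24 = 2/3
  P(Y=1) = 5/24 + 1/8 = 1/3
H(Y) = -[(2/3)·log₂(2/3) + (1/3)·log₂(1/3)]
  = 0.38998 + 0.52832 = 0.9183 bits

H(X|Y) = H(X,Y) - H(Y) = 1.8338 - 0.9183 = 0.9155 bits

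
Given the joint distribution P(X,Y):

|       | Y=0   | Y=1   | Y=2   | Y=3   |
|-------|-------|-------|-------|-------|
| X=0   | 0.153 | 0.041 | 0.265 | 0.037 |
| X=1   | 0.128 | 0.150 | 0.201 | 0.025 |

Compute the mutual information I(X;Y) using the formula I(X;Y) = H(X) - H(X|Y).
0.0573 bits

I(X;Y) = H(X) - H(X|Y)

Marginal of X (row sums):
  P(X=0) = 0.153 + 0.041 + 0.265 + 0.037 = 0.496
  P(X=1) = 0.128 + 0.150 + 0.201 + 0.025 = 0.504
H(X) = -[0.496·log₂(0.496) + 0.504·log₂(0.504)]
  = 0.501748 + 0.498206 = 0.99995 bits

Marginal of Y (column sums):
  P(Y=0) = 0.153 + 0.128 = 0.281
  P(Y=1) = 0.041 + 0.150 = 0.191
  P(Y=2) = 0.265 + 0.201 = 0.466
  P(Y=3) = 0.037 + 0.025 = 0.062
H(X|Y) = Σ_y P(y)·H(X|Y=y):
  Y=0: P(Y=0) = 0.281, P(X|Y=0) = (153/281, 128/281) → H(X|Y=0) = 0.994283
  Y=1: P(Y=1) = 0.191, P(X|Y=1) = (41/191, 150/191) → H(X|Y=1) = 0.750296
  Y=2: P(Y=2) = 0.466, P(X|Y=2) = (265/466, 201/466) → H(X|Y=2) = 0.986351
  Y=3: P(Y=3) = 0.062, P(X|Y=3) = (37/62, 25/62) → H(X|Y=3) = 0.972806
H(X|Y) = 0.281·0.994283 + 0.191·0.750296 + 0.466·0.986351 + 0.062·0.972806 = 0.94265 bits

I(X;Y) = H(X) - H(X|Y) = 0.99995 - 0.94265 = 0.0573 bits

Cross-check via I(X;Y) = H(X) + H(Y) - H(X,Y): computing H(Y) from the column sums and H(X,Y) from the 8 cells in the same way gives H(Y) = 1.73285 bits and H(X,Y) = 2.67550 bits, so
I(X;Y) = 0.99995 + 1.73285 - 2.67550 = 0.0573 bits ✓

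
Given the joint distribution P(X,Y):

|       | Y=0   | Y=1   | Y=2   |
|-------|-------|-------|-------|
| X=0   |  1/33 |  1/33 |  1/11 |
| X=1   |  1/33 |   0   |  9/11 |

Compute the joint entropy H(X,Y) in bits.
1.0099 bits

H(X,Y) = -Σ_{x,y} P(x,y) log₂ P(x,y). Per-cell terms -P(x,y)·log₂P(x,y):
  X=0: 0.15286, 0.15286, 0.31449
  X=1: 0.15286, 0.00000, 0.23687
  (cells with P = 0 contribute 0)
Sum of the 6 terms: H(X,Y) = 1.0099 bits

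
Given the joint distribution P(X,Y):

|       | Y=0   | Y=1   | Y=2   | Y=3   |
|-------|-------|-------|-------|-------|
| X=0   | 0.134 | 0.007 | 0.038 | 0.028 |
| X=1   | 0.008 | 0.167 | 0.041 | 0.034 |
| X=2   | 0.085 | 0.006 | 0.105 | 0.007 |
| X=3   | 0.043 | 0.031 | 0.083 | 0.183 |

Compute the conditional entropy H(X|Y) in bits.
1.4458 bits

H(X|Y) = H(X,Y) - H(Y)

H(X,Y) = -Σ_{x,y} P(x,y) log₂ P(x,y). Per-cell terms -P(x,y)·log₂P(x,y):
  X=0: 0.3886, 0.0501, 0.1793, 0.1444
  X=1: 0.0557, 0.4312, 0.1889, 0.1659
  X=2: 0.3023, 0.0443, 0.3414, 0.0501
  X=3: 0.1952, 0.1554, 0.2980, 0.4484
Sum of the 16 terms: H(X,Y) = 3.4392 bits

Marginal of Y (column sums):
  P(Y=0) = 0.134 + 0.008 + 0.085 + 0.043 = 0.270
  P(Y=1) = 0.007 + 0.167 + 0.006 + 0.031 = 0.211
  P(Y=2) = 0.038 + 0.041 + 0.105 + 0.083 = 0.267
  P(Y=3) = 0.028 + 0.034 + 0.007 + 0.183 = 0.252
H(Y) = -[0.270·log₂(0.270) + 0.211·log₂(0.211) + 0.267·log₂(0.267) + 0.252·log₂(0.252)]
  = 0.5100 + 0.4736 + 0.5087 + 0.5011 = 1.9934 bits

H(X|Y) = H(X,Y) - H(Y) = 3.4392 - 1.9934 = 1.4458 bits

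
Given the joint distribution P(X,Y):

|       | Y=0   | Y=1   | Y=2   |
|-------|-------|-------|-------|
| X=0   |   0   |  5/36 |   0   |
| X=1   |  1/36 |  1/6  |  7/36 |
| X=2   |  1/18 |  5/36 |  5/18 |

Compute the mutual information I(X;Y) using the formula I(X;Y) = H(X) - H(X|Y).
0.1966 bits

I(X;Y) = H(X) - H(X|Y)

Marginal of X (row sums):
  P(X=0) = 0 + 5/36 + 0 = 5/36
  P(X=1) = 1/36 + 1/6 + 7/36 = 7/18
  P(X=2) = 1/18 + 5/36 + 5/18 = 17/36
H(X) = -[(5/36)·log₂(5/36) + (7/18)·log₂(7/18) + (17/36)·log₂(17/36)]
  = 0.39556 + 0.52989 + 0.51116 = 1.43661 bits

Marginal of Y (column sums):
  P(Y=0) = 0 + 1/36 + 1/18 = 1/12
  P(Y=1) = 5/36 + 1/6 + 5/36 = 4/9
  P(Y=2) = 0 + 7/36 + 5/18 = 17/36
H(X|Y) = Σ_y P(y)·H(X|Y=y):
  Y=0: P(Y=0) = 1/12, P(X|Y=0) = (0, 1/3, 2/3) → H(X|Y=0) = 0.91830
  Y=1: P(Y=1) = 4/9, P(X|Y=1) = (5/16, 3/8, 5/16) → H(X|Y=1) = 1.57943
  Y=2: P(Y=2) = 17/36, P(X|Y=2) = (0, 7/17, 10/17) → H(X|Y=2) = 0.97742
H(X|Y) = (1/12)·0.91830 + (4/9)·1.57943 + (17/36)·0.97742 = 1.24005 bits

I(X;Y) = H(X) - H(X|Y) = 1.43661 - 1.24005 = 0.1966 bits

Cross-check via I(X;Y) = H(X) + H(Y) - H(X,Y): computing H(Y) from the column sums and H(X,Y) from the 9 cells in the same way gives H(Y) = 1.32988 bits and H(X,Y) = 2.56993 bits, so
I(X;Y) = 1.43661 + 1.32988 - 2.56993 = 0.1966 bits ✓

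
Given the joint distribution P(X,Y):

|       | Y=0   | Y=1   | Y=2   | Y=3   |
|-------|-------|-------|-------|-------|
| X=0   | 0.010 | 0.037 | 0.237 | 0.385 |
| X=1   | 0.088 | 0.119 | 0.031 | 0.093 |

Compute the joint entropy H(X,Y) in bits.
2.4129 bits

H(X,Y) = -Σ_{x,y} P(x,y) log₂ P(x,y). Per-cell terms -P(x,y)·log₂P(x,y):
  X=0: 0.06644, 0.17598, 0.49226, 0.53017
  X=1: 0.30856, 0.36545, 0.15536, 0.31868
Sum of the 8 terms: H(X,Y) = 2.4129 bits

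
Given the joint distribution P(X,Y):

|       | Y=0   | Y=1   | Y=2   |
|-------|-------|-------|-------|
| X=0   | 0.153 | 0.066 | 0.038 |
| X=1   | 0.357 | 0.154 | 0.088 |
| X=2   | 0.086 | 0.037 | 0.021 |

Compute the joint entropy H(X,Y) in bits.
2.7046 bits

H(X,Y) = -Σ_{x,y} P(x,y) log₂ P(x,y). Per-cell terms -P(x,y)·log₂P(x,y):
  X=0: 0.4144, 0.2588, 0.1793
  X=1: 0.5305, 0.4156, 0.3086
  X=2: 0.3044, 0.1760, 0.1170
Sum of the 9 terms: H(X,Y) = 2.7046 bits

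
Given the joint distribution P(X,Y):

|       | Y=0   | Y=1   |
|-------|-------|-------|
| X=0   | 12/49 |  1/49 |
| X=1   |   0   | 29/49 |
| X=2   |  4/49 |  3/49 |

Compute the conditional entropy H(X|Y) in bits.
0.6900 bits

H(X|Y) = H(X,Y) - H(Y)

H(X,Y) = -Σ_{x,y} P(x,y) log₂ P(x,y). Per-cell terms -P(x,y)·log₂P(x,y):
  X=0: 0.49708, 0.11459
  X=1: 0.00000, 0.44786
  X=2: 0.29508, 0.24672
  (cells with P = 0 contribute 0)
Sum of the 6 terms: H(X,Y) = 1.6013 bits

Marginal of Y (column sums):
  P(Y=0) = 12/49 + 0 + 4/49 = 16/49
  P(Y=1) = 1/49 + 29/49 + 3/49 = 33/49
H(Y) = -[(16/49)·log₂(16/49) + (33/49)·log₂(33/49)]
  = 0.52725 + 0.38409 = 0.9113 bits

H(X|Y) = H(X,Y) - H(Y) = 1.6013 - 0.9113 = 0.6900 bits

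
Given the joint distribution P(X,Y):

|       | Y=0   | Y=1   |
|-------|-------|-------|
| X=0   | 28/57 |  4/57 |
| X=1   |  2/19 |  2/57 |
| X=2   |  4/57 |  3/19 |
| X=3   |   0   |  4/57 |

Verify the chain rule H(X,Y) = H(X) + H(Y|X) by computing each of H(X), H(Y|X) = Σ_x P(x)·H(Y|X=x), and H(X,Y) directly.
H(X) = 1.6205 bits, H(Y|X) = 0.6221 bits, H(X,Y) = 2.2426 bits

Marginal of X (row sums):
  P(X=0) = 28/57 + 4/57 = 32/57
  P(X=1) = 2/19 + 2/57 = 8/57
  P(X=2) = 4/57 + 3/19 = 13/57
  P(X=3) = 0 + 4/57 = 4/57
H(X) = -[(32/57)·log₂(32/57) + (8/57)·log₂(8/57) + (13/57)·log₂(13/57) + (4/57)·log₂(4/57)]
  = 0.46759 + 0.39760 + 0.48635 + 0.26897 = 1.6205 bits

H(Y|X) = Σ_x P(x)·H(Y|X=x):
  X=0: P(X=0) = 32/57, P(Y|X=0) = (7/8, 1/8) → H(Y|X=0) = 0.54356
  X=1: P(X=1) = 8/57, P(Y|X=1) = (3/4, 1/4) → H(Y|X=1) = 0.81128
  X=2: P(X=2) = 13/57, P(Y|X=2) = (4/13, 9/13) → H(Y|X=2) = 0.89049
  X=3: P(X=3) = 4/57, P(Y|X=3) = (0, 1) → H(Y|X=3) = 0.00000
H(Y|X) = (32/57)·0.54356 + (8/57)·0.81128 + (13/57)·0.89049 + (4/57)·0.00000 = 0.6221 bits

H(X,Y) = -Σ_{x,y} P(x,y) log₂ P(x,y). Per-cell terms -P(x,y)·log₂P(x,y):
  X=0: 0.50377, 0.26897
  X=1: 0.34189, 0.16958
  X=2: 0.26897, 0.42047
  X=3: 0.00000, 0.26897
  (cells with P = 0 contribute 0)
Sum of the 8 terms: H(X,Y) = 2.2426 bits

Chain rule check:
  H(X) + H(Y|X) = 1.6205 + 0.6221 = 2.2426 bits
  H(X,Y) = 2.2426 bits
✓ Chain rule verified.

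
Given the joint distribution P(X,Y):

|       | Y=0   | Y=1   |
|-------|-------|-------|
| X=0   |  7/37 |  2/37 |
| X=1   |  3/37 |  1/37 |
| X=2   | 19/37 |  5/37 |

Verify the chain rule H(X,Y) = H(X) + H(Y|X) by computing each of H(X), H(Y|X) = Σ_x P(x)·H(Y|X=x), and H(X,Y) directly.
H(X) = 1.2481 bits, H(Y|X) = 0.7525 bits, H(X,Y) = 2.0006 bits

Marginal of X (row sums):
  P(X=0) = 7/37 + 2/37 = 9/37
  P(X=1) = 3/37 + 1/37 = 4/37
  P(X=2) = 19/37 + 5/37 = 24/37
H(X) = -[(9/37)·log₂(9/37) + (4/37)·log₂(4/37) + (24/37)·log₂(24/37)]
  = 0.496101 + 0.346968 + 0.405075 = 1.2481 bits

H(Y|X) = Σ_x P(x)·H(Y|X=x):
  X=0: P(X=0) = 9/37, P(Y|X=0) = (7/9, 2/9) → H(Y|X=0) = 0.764205
  X=1: P(X=1) = 4/37, P(Y|X=1) = (3/4, 1/4) → H(Y|X=1) = 0.811278
  X=2: P(X=2) = 24/37, P(Y|X=2) = (19/24, 5/24) → H(Y|X=2) = 0.738285
H(Y|X) = (9/37)·0.764205 + (4/37)·0.811278 + (24/37)·0.738285 = 0.7525 bits

H(X,Y) = -Σ_{x,y} P(x,y) log₂ P(x,y). Per-cell terms -P(x,y)·log₂P(x,y):
  X=0: 0.454451, 0.227538
  X=1: 0.293878, 0.140796
  X=2: 0.493757, 0.390206
Sum of the 6 terms: H(X,Y) = 2.0006 bits

Chain rule check:
  H(X) + H(Y|X) = 1.2481 + 0.7525 = 2.0006 bits
  H(X,Y) = 2.0006 bits
✓ Chain rule verified.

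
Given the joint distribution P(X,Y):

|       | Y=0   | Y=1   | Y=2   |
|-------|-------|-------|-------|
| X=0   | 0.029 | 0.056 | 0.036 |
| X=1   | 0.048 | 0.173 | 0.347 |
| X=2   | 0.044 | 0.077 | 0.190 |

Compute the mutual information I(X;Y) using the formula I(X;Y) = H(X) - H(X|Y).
0.0380 bits

I(X;Y) = H(X) - H(X|Y)

Marginal of X (row sums):
  P(X=0) = 0.029 + 0.056 + 0.036 = 0.121
  P(X=1) = 0.048 + 0.173 + 0.347 = 0.568
  P(X=2) = 0.044 + 0.077 + 0.190 = 0.311
H(X) = -[0.121·log₂(0.121) + 0.568·log₂(0.568) + 0.311·log₂(0.311)]
  = 0.3687 + 0.4635 + 0.5240 = 1.3562 bits

Marginal of Y (column sums):
  P(Y=0) = 0.029 + 0.048 + 0.044 = 0.121
  P(Y=1) = 0.056 + 0.173 + 0.077 = 0.306
  P(Y=2) = 0.036 + 0.347 + 0.190 = 0.573
H(X|Y) = Σ_y P(y)·H(X|Y=y):
  Y=0: P(Y=0) = 0.121, P(X|Y=0) = (29/121, 48/121, 4/11) → H(X|Y=0) = 1.5538
  Y=1: P(Y=1) = 0.306, P(X|Y=1) = (28/153, 173/306, 77/306) → H(X|Y=1) = 1.4144
  Y=2: P(Y=2) = 0.573, P(X|Y=2) = (12/191, 347/573, 190/573) → H(X|Y=2) = 1.2171
H(X|Y) = 0.121·1.5538 + 0.306·1.4144 + 0.573·1.2171 = 1.3182 bits

I(X;Y) = H(X) - H(X|Y) = 1.3562 - 1.3182 = 0.0380 bits

Cross-check via I(X;Y) = H(X) + H(Y) - H(X,Y): computing H(Y) from the column sums and H(X,Y) from the 9 cells in the same way gives H(Y) = 1.3518 bits and H(X,Y) = 2.6700 bits, so
I(X;Y) = 1.3562 + 1.3518 - 2.6700 = 0.0380 bits ✓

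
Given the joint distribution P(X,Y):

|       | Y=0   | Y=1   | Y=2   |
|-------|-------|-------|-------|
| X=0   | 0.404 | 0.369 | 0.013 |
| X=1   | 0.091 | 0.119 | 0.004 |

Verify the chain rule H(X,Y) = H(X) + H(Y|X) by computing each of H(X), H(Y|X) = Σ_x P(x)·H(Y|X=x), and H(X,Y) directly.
H(X) = 0.7491 bits, H(Y|X) = 1.1034 bits, H(X,Y) = 1.8524 bits

Marginal of X (row sums):
  P(X=0) = 0.404 + 0.369 + 0.013 = 0.786
  P(X=1) = 0.091 + 0.119 + 0.004 = 0.214
H(X) = -[0.786·log₂(0.786) + 0.214·log₂(0.214)]
  = 0.27306 + 0.47600 = 0.7491 bits

H(Y|X) = Σ_x P(x)·H(Y|X=x):
  X=0: P(X=0) = 0.786, P(Y|X=0) = (202/393, 123/262, 13/786) → H(Y|X=0) = 1.10355
  X=1: P(X=1) = 0.214, P(Y|X=1) = (91/214, 119/214, 2/107) → H(Y|X=1) = 1.10272
H(Y|X) = 0.786·1.10355 + 0.214·1.10272 = 1.1034 bits

H(X,Y) = -Σ_{x,y} P(x,y) log₂ P(x,y). Per-cell terms -P(x,y)·log₂P(x,y):
  X=0: 0.52826, 0.53074, 0.08145
  X=1: 0.31468, 0.36545, 0.03186
Sum of the 6 terms: H(X,Y) = 1.8524 bits

Chain rule check:
  H(X) + H(Y|X) = 0.7491 + 1.1034 = 1.8525 bits
  H(X,Y) = 1.8524 bits
✓ Chain rule verified (Δ = 0.0001 is 4-dp rounding noise: each of the three values was rounded independently).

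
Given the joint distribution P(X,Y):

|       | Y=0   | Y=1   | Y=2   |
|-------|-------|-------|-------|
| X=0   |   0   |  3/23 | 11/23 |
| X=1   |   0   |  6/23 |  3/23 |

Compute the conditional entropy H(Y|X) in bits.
0.8156 bits

H(Y|X) = H(X,Y) - H(X)

H(X,Y) = -Σ_{x,y} P(x,y) log₂ P(x,y). Per-cell terms -P(x,y)·log₂P(x,y):
  X=0: 0.0000000, 0.3832956, 0.5089319
  X=1: 0.0000000, 0.5057216, 0.3832956
  (cells with P = 0 contribute 0)
Sum of the 6 terms: H(X,Y) = 1.781245 bits

Marginal of X (row sums):
  P(X=0) = 0 + 3/23 + 11/23 = 14/23
  P(X=1) = 0 + 6/23 + 3/23 = 9/23
H(X) = -[(14/23)·log₂(14/23) + (9/23)·log₂(9/23)]
  = 0.4359521 + 0.5296840 = 0.965636 bits

H(Y|X) = H(X,Y) - H(X) = 1.781245 - 0.965636 = 0.8156 bits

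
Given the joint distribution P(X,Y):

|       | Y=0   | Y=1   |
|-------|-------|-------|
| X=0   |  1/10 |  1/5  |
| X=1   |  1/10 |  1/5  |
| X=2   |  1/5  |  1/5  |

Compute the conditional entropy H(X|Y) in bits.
1.5510 bits

H(X|Y) = H(X,Y) - H(Y)

H(X,Y) = -Σ_{x,y} P(x,y) log₂ P(x,y). Per-cell terms -P(x,y)·log₂P(x,y):
  X=0: 0.332193, 0.464386
  X=1: 0.332193, 0.464386
  X=2: 0.464386, 0.464386
Sum of the 6 terms: H(X,Y) = 2.52193 bits

Marginal of Y (column sums):
  P(Y=0) = 1/10 + 1/10 + 1/5 = 2/5
  P(Y=1) = 1/5 + 1/5 + 1/5 = 3/5
H(Y) = -[(2/5)·log₂(2/5) + (3/5)·log₂(3/5)]
  = 0.528771 + 0.442179 = 0.97095 bits

H(X|Y) = H(X,Y) - H(Y) = 2.52193 - 0.97095 = 1.5510 bits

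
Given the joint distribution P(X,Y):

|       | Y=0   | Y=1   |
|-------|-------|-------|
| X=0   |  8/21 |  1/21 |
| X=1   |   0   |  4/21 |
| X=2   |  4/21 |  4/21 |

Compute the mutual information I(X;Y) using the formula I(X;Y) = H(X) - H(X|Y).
0.3886 bits

I(X;Y) = H(X) - H(X|Y)

Marginal of X (row sums):
  P(X=0) = 8/21 + 1/21 = 3/7
  P(X=1) = 0 + 4/21 = 4/21
  P(X=2) = 4/21 + 4/21 = 8/21
H(X) = -[(3/7)·log₂(3/7) + (4/21)·log₂(4/21) + (8/21)·log₂(8/21)]
  = 0.5239 + 0.4557 + 0.5304 = 1.5100 bits

Marginal of Y (column sums):
  P(Y=0) = 8/21 + 0 + 4/21 = 4/7
  P(Y=1) = 1/21 + 4/21 + 4/21 = 3/7
H(X|Y) = Σ_y P(y)·H(X|Y=y):
  Y=0: P(Y=0) = 4/7, P(X|Y=0) = (2/3, 0, 1/3) → H(X|Y=0) = 0.9183
  Y=1: P(Y=1) = 3/7, P(X|Y=1) = (1/9, 4/9, 4/9) → H(X|Y=1) = 1.3921
H(X|Y) = (4/7)·0.9183 + (3/7)·1.3921 = 1.1214 bits

I(X;Y) = H(X) - H(X|Y) = 1.5100 - 1.1214 = 0.3886 bits

Cross-check via I(X;Y) = H(X) + H(Y) - H(X,Y): computing H(Y) from the column sums and H(X,Y) from the 6 cells in the same way gives H(Y) = 0.9852 bits and H(X,Y) = 2.1066 bits, so
I(X;Y) = 1.5100 + 0.9852 - 2.1066 = 0.3886 bits ✓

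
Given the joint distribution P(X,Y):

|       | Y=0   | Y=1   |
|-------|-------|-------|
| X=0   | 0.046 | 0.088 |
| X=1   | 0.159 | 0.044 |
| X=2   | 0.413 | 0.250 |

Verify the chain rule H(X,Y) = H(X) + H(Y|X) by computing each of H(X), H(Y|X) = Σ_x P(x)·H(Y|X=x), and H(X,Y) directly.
H(X) = 1.2487 bits, H(Y|X) = 0.9112 bits, H(X,Y) = 2.1599 bits

Marginal of X (row sums):
  P(X=0) = 0.046 + 0.088 = 0.134
  P(X=1) = 0.159 + 0.044 = 0.203
  P(X=2) = 0.413 + 0.250 = 0.663
H(X) = -[0.134·log₂(0.134) + 0.203·log₂(0.203) + 0.663·log₂(0.663)]
  = 0.3886 + 0.4670 + 0.3931 = 1.2487 bits

H(Y|X) = Σ_x P(x)·H(Y|X=x):
  X=0: P(X=0) = 0.134, P(Y|X=0) = (23/67, 44/67) → H(Y|X=0) = 0.9279
  X=1: P(X=1) = 0.203, P(Y|X=1) = (159/203, 44/203) → H(Y|X=1) = 0.7542
  X=2: P(X=2) = 0.663, P(Y|X=2) = (413/663, 250/663) → H(Y|X=2) = 0.9559
H(Y|X) = 0.134·0.9279 + 0.203·0.7542 + 0.663·0.9559 = 0.9112 bits

H(X,Y) = -Σ_{x,y} P(x,y) log₂ P(x,y). Per-cell terms -P(x,y)·log₂P(x,y):
  X=0: 0.2043, 0.3086
  X=1: 0.4218, 0.1983
  X=2: 0.5269, 0.5000
Sum of the 6 terms: H(X,Y) = 2.1599 bits

Chain rule check:
  H(X) + H(Y|X) = 1.2487 + 0.9112 = 2.1599 bits
  H(X,Y) = 2.1599 bits
✓ Chain rule verified.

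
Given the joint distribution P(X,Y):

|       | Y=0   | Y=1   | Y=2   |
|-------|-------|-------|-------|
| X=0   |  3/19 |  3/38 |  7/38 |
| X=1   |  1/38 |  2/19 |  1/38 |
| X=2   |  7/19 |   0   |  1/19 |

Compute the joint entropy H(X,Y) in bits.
2.5316 bits

H(X,Y) = -Σ_{x,y} P(x,y) log₂ P(x,y). Per-cell terms -P(x,y)·log₂P(x,y):
  X=0: 0.42047, 0.28918, 0.44958
  X=1: 0.13810, 0.34189, 0.13810
  X=2: 0.53074, 0.00000, 0.22358
  (cells with P = 0 contribute 0)
Sum of the 9 terms: H(X,Y) = 2.5316 bits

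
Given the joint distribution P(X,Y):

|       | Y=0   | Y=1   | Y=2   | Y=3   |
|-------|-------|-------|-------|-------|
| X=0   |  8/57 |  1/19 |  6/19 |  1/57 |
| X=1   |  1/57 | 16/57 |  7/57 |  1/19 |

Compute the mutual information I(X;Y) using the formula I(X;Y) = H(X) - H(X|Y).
0.2767 bits

I(X;Y) = H(X) - H(X|Y)

Marginal of X (row sums):
  P(X=0) = 8/57 + 1/19 + 6/19 + 1/57 = 10/19
  P(X=1) = 1/57 + 16/57 + 7/57 + 1/19 = 9/19
H(X) = -[(10/19)·log₂(10/19) + (9/19)·log₂(9/19)]
  = 0.48737 + 0.51063 = 0.9980 bits

Marginal of Y (column sums):
  P(Y=0) = 8/57 + 1/57 = 3/19
  P(Y=1) = 1/19 + 16/57 = 1/3
  P(Y=2) = 6/19 + 7/57 = 25/57
  P(Y=3) = 1/57 + 1/19 = 4/57
H(X|Y) = Σ_y P(y)·H(X|Y=y):
  Y=0: P(Y=0) = 3/19, P(X|Y=0) = (8/9, 1/9) → H(X|Y=0) = 0.50326
  Y=1: P(Y=1) = 1/3, P(X|Y=1) = (3/19, 16/19) → H(X|Y=1) = 0.62925
  Y=2: P(Y=2) = 25/57, P(X|Y=2) = (18/25, 7/25) → H(X|Y=2) = 0.85545
  Y=3: P(Y=3) = 4/57, P(X|Y=3) = (1/4, 3/4) → H(X|Y=3) = 0.81128
H(X|Y) = (3/19)·0.50326 + (1/3)·0.62925 + (25/57)·0.85545 + (4/57)·0.81128 = 0.7213 bits

I(X;Y) = H(X) - H(X|Y) = 0.9980 - 0.7213 = 0.2767 bits

Cross-check via I(X;Y) = H(X) + H(Y) - H(X,Y): computing H(Y) from the column sums and H(X,Y) from the 8 cells in the same way gives H(Y) = 1.7393 bits and H(X,Y) = 2.4606 bits, so
I(X;Y) = 0.9980 + 1.7393 - 2.4606 = 0.2767 bits ✓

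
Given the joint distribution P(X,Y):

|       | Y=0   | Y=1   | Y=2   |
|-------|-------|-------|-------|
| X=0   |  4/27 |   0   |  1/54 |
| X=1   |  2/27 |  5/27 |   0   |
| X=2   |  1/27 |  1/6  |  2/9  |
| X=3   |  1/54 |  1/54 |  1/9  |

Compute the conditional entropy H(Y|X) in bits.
1.0296 bits

H(Y|X) = H(X,Y) - H(X)

H(X,Y) = -Σ_{x,y} P(x,y) log₂ P(x,y). Per-cell terms -P(x,y)·log₂P(x,y):
  X=0: 0.40813, 0.00000, 0.10657
  X=1: 0.27814, 0.45055, 0.00000
  X=2: 0.17611, 0.43083, 0.48221
  X=3: 0.10657, 0.10657, 0.35221
  (cells with P = 0 contribute 0)
Sum of the 12 terms: H(X,Y) = 2.8979 bits

Marginal of X (row sums):
  P(X=0) = 4/27 + 0 + 1/54 = 1/6
  P(X=1) = 2/27 + 5/27 + 0 = 7/27
  P(X=2) = 1/27 + 1/6 + 2/9 = 23/54
  P(X=3) = 1/54 + 1/54 + 1/9 = 4/27
H(X) = -[(1/6)·log₂(1/6) + (7/27)·log₂(7/27) + (23/54)·log₂(23/54) + (4/27)·log₂(4/27)]
  = 0.43083 + 0.50492 + 0.52445 + 0.40813 = 1.8683 bits

H(Y|X) = H(X,Y) - H(X) = 2.8979 - 1.8683 = 1.0296 bits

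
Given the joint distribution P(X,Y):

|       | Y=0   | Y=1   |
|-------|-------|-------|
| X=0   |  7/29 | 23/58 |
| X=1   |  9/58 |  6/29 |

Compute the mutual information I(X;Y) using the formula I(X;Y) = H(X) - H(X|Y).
0.0017 bits

I(X;Y) = H(X) - H(X|Y)

Marginal of X (row sums):
  P(X=0) = 7/29 + 23/58 = 37/58
  P(X=1) = 9/58 + 6/29 = 21/58
H(X) = -[(37/58)·log₂(37/58) + (21/58)·log₂(21/58)]
  = 0.413716 + 0.530671 = 0.944387 bits

Marginal of Y (column sums):
  P(Y=0) = 7/29 + 9/58 = 23/58
  P(Y=1) = 23/58 + 6/29 = 35/58
H(X|Y) = Σ_y P(y)·H(X|Y=y):
  Y=0: P(Y=0) = 23/58, P(X|Y=0) = (14/23, 9/23) → H(X|Y=0) = 0.965636
  Y=1: P(Y=1) = 35/58, P(X|Y=1) = (23/35, 12/35) → H(X|Y=1) = 0.927527
H(X|Y) = (23/58)·0.965636 + (35/58)·0.927527 = 0.942639 bits

I(X;Y) = H(X) - H(X|Y) = 0.944387 - 0.942639 = 0.0017 bits

Cross-check via I(X;Y) = H(X) + H(Y) - H(X,Y): computing H(Y) from the column sums and H(X,Y) from the 4 cells in the same way gives H(Y) = 0.968898 bits and H(X,Y) = 1.911537 bits, so
I(X;Y) = 0.944387 + 0.968898 - 1.911537 = 0.0017 bits ✓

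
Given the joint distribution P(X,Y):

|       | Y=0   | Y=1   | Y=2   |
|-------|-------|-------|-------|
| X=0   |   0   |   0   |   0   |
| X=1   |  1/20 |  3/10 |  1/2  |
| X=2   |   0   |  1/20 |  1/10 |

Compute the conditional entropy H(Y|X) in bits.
1.1756 bits

H(Y|X) = H(X,Y) - H(X)

H(X,Y) = -Σ_{x,y} P(x,y) log₂ P(x,y). Per-cell terms -P(x,y)·log₂P(x,y):
  X=0: 0.00000, 0.00000, 0.00000
  X=1: 0.21610, 0.52109, 0.50000
  X=2: 0.00000, 0.21610, 0.33219
  (cells with P = 0 contribute 0)
Sum of the 9 terms: H(X,Y) = 1.78548 bits

Marginal of X (row sums):
  P(X=0) = 0 + 0 + 0 = 0
  P(X=1) = 1/20 + 3/10 + 1/2 = 17/20
  P(X=2) = 0 + 1/20 + 1/10 = 3/20
H(X) = -[(17/20)·log₂(17/20) + (3/20)·log₂(3/20)]   (outcomes with P = 0 contribute 0)
  = 0.19930 + 0.41054 = 0.60984 bits

H(Y|X) = H(X,Y) - H(X) = 1.78548 - 0.60984 = 1.1756 bits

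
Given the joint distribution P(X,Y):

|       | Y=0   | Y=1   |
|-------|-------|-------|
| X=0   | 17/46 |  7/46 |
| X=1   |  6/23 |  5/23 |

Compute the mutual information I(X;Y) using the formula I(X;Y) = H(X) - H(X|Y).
0.0206 bits

I(X;Y) = H(X) - H(X|Y)

Marginal of X (row sums):
  P(X=0) = 17/46 + 7/46 = 12/23
  P(X=1) = 6/23 + 5/23 = 11/23
H(X) = -[(12/23)·log₂(12/23) + (11/23)·log₂(11/23)]
  = 0.489704 + 0.508932 = 0.99864 bits

Marginal of Y (column sums):
  P(Y=0) = 17/46 + 6/23 = 29/46
  P(Y=1) = 7/46 + 5/23 = 17/46
H(X|Y) = Σ_y P(y)·H(X|Y=y):
  Y=0: P(Y=0) = 29/46, P(X|Y=0) = (17/29, 12/29) → H(X|Y=0) = 0.978449
  Y=1: P(Y=1) = 17/46, P(X|Y=1) = (7/17, 10/17) → H(X|Y=1) = 0.977418
H(X|Y) = (29/46)·0.978449 + (17/46)·0.977418 = 0.97807 bits

I(X;Y) = H(X) - H(X|Y) = 0.99864 - 0.97807 = 0.0206 bits

Cross-check via I(X;Y) = H(X) + H(Y) - H(X,Y): computing H(Y) from the column sums and H(X,Y) from the 4 cells in the same way gives H(Y) = 0.95034 bits and H(X,Y) = 1.92841 bits, so
I(X;Y) = 0.99864 + 0.95034 - 1.92841 = 0.0206 bits ✓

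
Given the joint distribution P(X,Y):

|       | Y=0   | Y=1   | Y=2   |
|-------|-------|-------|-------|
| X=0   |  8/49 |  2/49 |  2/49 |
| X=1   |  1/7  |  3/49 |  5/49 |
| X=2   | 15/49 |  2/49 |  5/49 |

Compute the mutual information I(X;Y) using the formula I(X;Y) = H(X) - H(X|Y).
0.0355 bits

I(X;Y) = H(X) - H(X|Y)

Marginal of X (row sums):
  P(X=0) = 8/49 + 2/49 + 2/49 = 12/49
  P(X=1) = 1/7 + 3/49 + 5/49 = 15/49
  P(X=2) = 15/49 + 2/49 + 5/49 = 22/49
H(X) = -[(12/49)·log₂(12/49) + (15/49)·log₂(15/49) + (22/49)·log₂(22/49)]
  = 0.49708 + 0.52280 + 0.51870 = 1.53858 bits

Marginal of Y (column sums):
  P(Y=0) = 8/49 + 1/7 + 15/49 = 30/49
  P(Y=1) = 2/49 + 3/49 + 2/49 = 1/7
  P(Y=2) = 2/49 + 5/49 + 5/49 = 12/49
H(X|Y) = Σ_y P(y)·H(X|Y=y):
  Y=0: P(Y=0) = 30/49, P(X|Y=0) = (4/15, 7/30, 1/2) → H(X|Y=0) = 1.49840
  Y=1: P(Y=1) = 1/7, P(X|Y=1) = (2/7, 3/7, 2/7) → H(X|Y=1) = 1.55666
  Y=2: P(Y=2) = 12/49, P(X|Y=2) = (1/6, 5/12, 5/12) → H(X|Y=2) = 1.48336
H(X|Y) = (30/49)·1.49840 + (1/7)·1.55666 + (12/49)·1.48336 = 1.50304 bits

I(X;Y) = H(X) - H(X|Y) = 1.53858 - 1.50304 = 0.0355 bits

Cross-check via I(X;Y) = H(X) + H(Y) - H(X,Y): computing H(Y) from the column sums and H(X,Y) from the 9 cells in the same way gives H(Y) = 1.33149 bits and H(X,Y) = 2.83453 bits, so
I(X;Y) = 1.53858 + 1.33149 - 2.83453 = 0.0355 bits ✓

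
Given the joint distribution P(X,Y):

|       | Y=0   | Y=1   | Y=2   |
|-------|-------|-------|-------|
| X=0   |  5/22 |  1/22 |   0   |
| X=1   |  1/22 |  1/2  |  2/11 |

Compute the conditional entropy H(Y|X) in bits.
0.9930 bits

H(Y|X) = H(X,Y) - H(X)

H(X,Y) = -Σ_{x,y} P(x,y) log₂ P(x,y). Per-cell terms -P(x,y)·log₂P(x,y):
  X=0: 0.48580, 0.20270, 0.00000
  X=1: 0.20270, 0.50000, 0.44717
  (cells with P = 0 contribute 0)
Sum of the 6 terms: H(X,Y) = 1.83837 bits

Marginal of X (row sums):
  P(X=0) = 5/22 + 1/22 + 0 = 3/11
  P(X=1) = 1/22 + 1/2 + 2/11 = 8/11
H(X) = -[(3/11)·log₂(3/11) + (8/11)·log₂(8/11)]
  = 0.51122 + 0.33413 = 0.84535 bits

H(Y|X) = H(X,Y) - H(X) = 1.83837 - 0.84535 = 0.9930 bits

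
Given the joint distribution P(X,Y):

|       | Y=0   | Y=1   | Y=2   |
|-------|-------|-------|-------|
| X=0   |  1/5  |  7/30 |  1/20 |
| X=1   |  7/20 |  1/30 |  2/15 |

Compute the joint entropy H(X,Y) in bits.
2.2516 bits

H(X,Y) = -Σ_{x,y} P(x,y) log₂ P(x,y). Per-cell terms -P(x,y)·log₂P(x,y):
  X=0: 0.46439, 0.48989, 0.21610
  X=1: 0.53010, 0.16356, 0.38759
Sum of the 6 terms: H(X,Y) = 2.2516 bits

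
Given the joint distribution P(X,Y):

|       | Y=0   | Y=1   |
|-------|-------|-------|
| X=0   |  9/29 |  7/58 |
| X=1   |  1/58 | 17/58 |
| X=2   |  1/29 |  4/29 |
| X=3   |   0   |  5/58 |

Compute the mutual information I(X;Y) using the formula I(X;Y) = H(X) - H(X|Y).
0.3551 bits

I(X;Y) = H(X) - H(X|Y)

Marginal of X (row sums):
  P(X=0) = 9/29 + 7/58 = 25/58
  P(X=1) = 1/58 + 17/58 = 9/29
  P(X=2) = 1/29 + 4/29 = 5/29
  P(X=3) = 0 + 5/58 = 5/58
H(X) = -[(25/58)·log₂(25/58) + (9/29)·log₂(9/29) + (5/29)·log₂(5/29) + (5/58)·log₂(5/58)]
  = 0.5233 + 0.5239 + 0.4373 + 0.3048 = 1.7893 bits

Marginal of Y (column sums):
  P(Y=0) = 9/29 + 1/58 + 1/29 + 0 = 21/58
  P(Y=1) = 7/58 + 17/58 + 4/29 + 5/58 = 37/58
H(X|Y) = Σ_y P(y)·H(X|Y=y):
  Y=0: P(Y=0) = 21/58, P(X|Y=0) = (6/7, 1/21, 2/21, 0) → H(X|Y=0) = 0.7229
  Y=1: P(Y=1) = 37/58, P(X|Y=1) = (7/37, 17/37, 8/37, 5/37) → H(X|Y=1) = 1.8379
H(X|Y) = (21/58)·0.7229 + (37/58)·1.8379 = 1.4342 bits

I(X;Y) = H(X) - H(X|Y) = 1.7893 - 1.4342 = 0.3551 bits

Cross-check via I(X;Y) = H(X) + H(Y) - H(X,Y): computing H(Y) from the column sums and H(X,Y) from the 8 cells in the same way gives H(Y) = 0.9444 bits and H(X,Y) = 2.3786 bits, so
I(X;Y) = 1.7893 + 0.9444 - 2.3786 = 0.3551 bits ✓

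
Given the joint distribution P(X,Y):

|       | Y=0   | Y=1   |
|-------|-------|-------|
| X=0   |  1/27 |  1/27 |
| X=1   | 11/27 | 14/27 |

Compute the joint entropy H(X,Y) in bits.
1.3713 bits

H(X,Y) = -Σ_{x,y} P(x,y) log₂ P(x,y). Per-cell terms -P(x,y)·log₂P(x,y):
  X=0: 0.1761, 0.1761
  X=1: 0.5278, 0.4913
Sum of the 4 terms: H(X,Y) = 1.3713 bits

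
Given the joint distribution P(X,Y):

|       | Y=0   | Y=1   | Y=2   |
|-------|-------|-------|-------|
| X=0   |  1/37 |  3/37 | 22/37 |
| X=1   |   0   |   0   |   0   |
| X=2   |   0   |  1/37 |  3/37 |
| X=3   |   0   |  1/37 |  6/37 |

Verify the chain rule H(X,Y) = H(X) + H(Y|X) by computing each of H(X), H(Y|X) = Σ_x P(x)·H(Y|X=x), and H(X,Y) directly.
H(X) = 1.1591 bits, H(Y|X) = 0.7226 bits, H(X,Y) = 1.8817 bits

Marginal of X (row sums):
  P(X=0) = 1/37 + 3/37 + 22/37 = 26/37
  P(X=1) = 0 + 0 + 0 = 0
  P(X=2) = 0 + 1/37 + 3/37 = 4/37
  P(X=3) = 0 + 1/37 + 6/37 = 7/37
H(X) = -[(26/37)·log₂(26/37) + (4/37)·log₂(4/37) + (7/37)·log₂(7/37)]   (outcomes with P = 0 contribute 0)
  = 0.35769 + 0.34697 + 0.45445 = 1.1591 bits

H(Y|X) = Σ_x P(x)·H(Y|X=x):
  X=0: P(X=0) = 26/37, P(Y|X=0) = (1/26, 3/26, 11/13) → H(Y|X=0) = 0.74419
  X=1: P(X=1) = 0 → contributes 0
  X=2: P(X=2) = 4/37, P(Y|X=2) = (0, 1/4, 3/4) → H(Y|X=2) = 0.81128
  X=3: P(X=3) = 7/37, P(Y|X=3) = (0, 1/7, 6/7) → H(Y|X=3) = 0.59167
H(Y|X) = (26/37)·0.74419 + (4/37)·0.81128 + (7/37)·0.59167 = 0.7226 bits

H(X,Y) = -Σ_{x,y} P(x,y) log₂ P(x,y). Per-cell terms -P(x,y)·log₂P(x,y):
  X=0: 0.14080, 0.29388, 0.44596
  X=1: 0.00000, 0.00000, 0.00000
  X=2: 0.00000, 0.14080, 0.29388
  X=3: 0.00000, 0.14080, 0.42559
  (cells with P = 0 contribute 0)
Sum of the 12 terms: H(X,Y) = 1.8817 bits

Chain rule check:
  H(X) + H(Y|X) = 1.1591 + 0.7226 = 1.8817 bits
  H(X,Y) = 1.8817 bits
✓ Chain rule verified.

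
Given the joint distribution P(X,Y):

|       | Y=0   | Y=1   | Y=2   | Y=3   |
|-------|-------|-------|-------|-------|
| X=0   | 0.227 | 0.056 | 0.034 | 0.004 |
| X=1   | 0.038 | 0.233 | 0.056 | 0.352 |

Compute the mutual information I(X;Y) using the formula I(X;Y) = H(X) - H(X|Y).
0.4256 bits

I(X;Y) = H(X) - H(X|Y)

Marginal of X (row sums):
  P(X=0) = 0.227 + 0.056 + 0.034 + 0.004 = 0.321
  P(X=1) = 0.038 + 0.233 + 0.056 + 0.352 = 0.679
H(X) = -[0.321·log₂(0.321) + 0.679·log₂(0.679)]
  = 0.52623 + 0.37923 = 0.9055 bits

Marginal of Y (column sums):
  P(Y=0) = 0.227 + 0.038 = 0.265
  P(Y=1) = 0.056 + 0.233 = 0.289
  P(Y=2) = 0.034 + 0.056 = 0.090
  P(Y=3) = 0.004 + 0.352 = 0.356
H(X|Y) = Σ_y P(y)·H(X|Y=y):
  Y=0: P(Y=0) = 0.265, P(X|Y=0) = (227/265, 38/265) → H(X|Y=0) = 0.59306
  Y=1: P(Y=1) = 0.289, P(X|Y=1) = (56/289, 233/289) → H(X|Y=1) = 0.70930
  Y=2: P(Y=2) = 0.090, P(X|Y=2) = (17/45, 28/45) → H(X|Y=2) = 0.95646
  Y=3: P(Y=3) = 0.356, P(X|Y=3) = (1/89, 88/89) → H(X|Y=3) = 0.08888
H(X|Y) = 0.265·0.59306 + 0.289·0.70930 + 0.090·0.95646 + 0.356·0.08888 = 0.4799 bits

I(X;Y) = H(X) - H(X|Y) = 0.9055 - 0.4799 = 0.4256 bits

Cross-check via I(X;Y) = H(X) + H(Y) - H(X,Y): computing H(Y) from the column sums and H(X,Y) from the 8 cells in the same way gives H(Y) = 1.8684 bits and H(X,Y) = 2.3483 bits, so
I(X;Y) = 0.9055 + 1.8684 - 2.3483 = 0.4256 bits ✓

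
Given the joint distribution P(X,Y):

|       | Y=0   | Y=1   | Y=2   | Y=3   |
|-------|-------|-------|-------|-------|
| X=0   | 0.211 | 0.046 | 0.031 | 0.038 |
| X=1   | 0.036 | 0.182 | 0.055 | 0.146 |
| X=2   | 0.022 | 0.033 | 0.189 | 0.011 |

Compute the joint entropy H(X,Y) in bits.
3.0774 bits

H(X,Y) = -Σ_{x,y} P(x,y) log₂ P(x,y). Per-cell terms -P(x,y)·log₂P(x,y):
  X=0: 0.47363, 0.20434, 0.15536, 0.17928
  X=1: 0.17265, 0.44735, 0.23014, 0.40529
  X=2: 0.12114, 0.16241, 0.45427, 0.07157
Sum of the 12 terms: H(X,Y) = 3.0774 bits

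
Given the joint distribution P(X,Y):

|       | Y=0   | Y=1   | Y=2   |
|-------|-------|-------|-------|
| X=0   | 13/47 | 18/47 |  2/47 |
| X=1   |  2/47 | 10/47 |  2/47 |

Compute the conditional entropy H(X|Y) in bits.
0.8261 bits

H(X|Y) = H(X,Y) - H(Y)

H(X,Y) = -Σ_{x,y} P(x,y) log₂ P(x,y). Per-cell terms -P(x,y)·log₂P(x,y):
  X=0: 0.51285, 0.53030, 0.19381
  X=1: 0.19381, 0.47503, 0.19381
Sum of the 6 terms: H(X,Y) = 2.0996 bits

Marginal of Y (column sums):
  P(Y=0) = 13/47 + 2/47 = 15/47
  P(Y=1) = 18/47 + 10/47 = 28/47
  P(Y=2) = 2/47 + 2/47 = 4/47
H(Y) = -[(15/47)·log₂(15/47) + (28/47)·log₂(28/47) + (4/47)·log₂(4/47)]
  = 0.52586 + 0.44516 + 0.30252 = 1.2735 bits

H(X|Y) = H(X,Y) - H(Y) = 2.0996 - 1.2735 = 0.8261 bits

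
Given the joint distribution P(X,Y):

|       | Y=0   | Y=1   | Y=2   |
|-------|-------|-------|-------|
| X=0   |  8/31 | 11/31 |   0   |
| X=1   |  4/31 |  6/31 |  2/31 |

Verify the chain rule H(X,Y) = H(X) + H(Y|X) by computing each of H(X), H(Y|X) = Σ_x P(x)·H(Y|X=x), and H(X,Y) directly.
H(X) = 0.9629 bits, H(Y|X) = 1.1667 bits, H(X,Y) = 2.1296 bits

Marginal of X (row sums):
  P(X=0) = 8/31 + 11/31 + 0 = 19/31
  P(X=1) = 4/31 + 6/31 + 2/31 = 12/31
H(X) = -[(19/31)·log₂(19/31) + (12/31)·log₂(12/31)]
  = 0.43287 + 0.53003 = 0.9629 bits

H(Y|X) = Σ_x P(x)·H(Y|X=x):
  X=0: P(X=0) = 19/31, P(Y|X=0) = (8/19, 11/19, 0) → H(Y|X=0) = 0.98194
  X=1: P(X=1) = 12/31, P(Y|X=1) = (1/3, 1/2, 1/6) → H(Y|X=1) = 1.45915
H(Y|X) = (19/31)·0.98194 + (12/31)·1.45915 = 1.1667 bits

H(X,Y) = -Σ_{x,y} P(x,y) log₂ P(x,y). Per-cell terms -P(x,y)·log₂P(x,y):
  X=0: 0.50431, 0.53040, 0.00000
  X=1: 0.38119, 0.45856, 0.25511
  (cells with P = 0 contribute 0)
Sum of the 6 terms: H(X,Y) = 2.1296 bits

Chain rule check:
  H(X) + H(Y|X) = 0.9629 + 1.1667 = 2.1296 bits
  H(X,Y) = 2.1296 bits
✓ Chain rule verified.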